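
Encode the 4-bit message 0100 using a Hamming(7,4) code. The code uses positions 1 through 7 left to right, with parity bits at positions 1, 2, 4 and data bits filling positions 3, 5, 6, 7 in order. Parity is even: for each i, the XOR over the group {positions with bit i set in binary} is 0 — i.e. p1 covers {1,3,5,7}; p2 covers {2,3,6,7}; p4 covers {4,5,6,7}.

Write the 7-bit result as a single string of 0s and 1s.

1001100

Place data at non-parity positions: p1 p2 0 p4 1 0 0
p1 (pos 1,3,5,7): XOR of data positions = 0⊕1⊕0 = 1
p2 (pos 2,3,6,7): XOR of data positions = 0⊕0⊕0 = 0
p4 (pos 4,5,6,7): XOR of data positions = 1⊕0⊕0 = 1
Codeword: 1001100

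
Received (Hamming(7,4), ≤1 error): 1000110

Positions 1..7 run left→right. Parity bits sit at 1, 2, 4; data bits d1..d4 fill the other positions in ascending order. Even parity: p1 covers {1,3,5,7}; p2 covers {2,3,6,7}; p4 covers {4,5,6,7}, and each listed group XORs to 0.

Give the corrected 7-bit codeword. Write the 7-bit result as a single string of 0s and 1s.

1100110

s1 (pos 1,3,5,7): 1⊕0⊕1⊕0 = 0
s2 (pos 2,3,6,7): 0⊕0⊕1⊕0 = 1
s4 (pos 4,5,6,7): 0⊕1⊕1⊕0 = 0
Syndrome s4…s1 = 010 → error at position 2.
Flip position 2: 1000110 → 1100110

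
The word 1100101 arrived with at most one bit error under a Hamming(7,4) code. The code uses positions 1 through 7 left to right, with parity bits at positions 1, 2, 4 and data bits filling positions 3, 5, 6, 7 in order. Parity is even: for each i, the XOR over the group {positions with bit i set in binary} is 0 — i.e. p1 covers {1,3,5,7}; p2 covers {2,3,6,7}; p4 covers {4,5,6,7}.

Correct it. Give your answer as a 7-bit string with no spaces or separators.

s1 (pos 1,3,5,7): 1⊕0⊕1⊕1 = 1
s2 (pos 2,3,6,7): 1⊕0⊕0⊕1 = 0
s4 (pos 4,5,6,7): 0⊕1⊕0⊕1 = 0
Syndrome s4…s1 = 001 → error at position 1.
Flip position 1: 1100101 → 0100101

0100101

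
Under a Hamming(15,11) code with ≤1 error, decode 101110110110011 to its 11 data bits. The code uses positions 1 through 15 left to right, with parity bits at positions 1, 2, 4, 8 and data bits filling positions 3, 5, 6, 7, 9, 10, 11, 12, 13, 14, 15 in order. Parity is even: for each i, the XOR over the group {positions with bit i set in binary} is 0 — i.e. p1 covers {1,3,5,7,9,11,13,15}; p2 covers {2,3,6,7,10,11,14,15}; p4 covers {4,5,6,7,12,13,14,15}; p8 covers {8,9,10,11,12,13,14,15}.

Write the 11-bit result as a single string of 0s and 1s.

11010111011

s1 (pos 1,3,5,7,9,11,13,15): 1⊕1⊕1⊕1⊕0⊕1⊕0⊕1 = 0
s2 (pos 2,3,6,7,10,11,14,15): 0⊕1⊕0⊕1⊕1⊕1⊕1⊕1 = 0
s4 (pos 4,5,6,7,12,13,14,15): 1⊕1⊕0⊕1⊕0⊕0⊕1⊕1 = 1
s8 (pos 8,9,10,11,12,13,14,15): 1⊕0⊕1⊕1⊕0⊕0⊕1⊕1 = 1
Syndrome s8…s1 = 1100 → error at position 12.
Flip position 12: 101110110110011 → 101110110111011
Read data bits from positions 3,5,6,7,9,10,11,12,13,14,15: 11010111011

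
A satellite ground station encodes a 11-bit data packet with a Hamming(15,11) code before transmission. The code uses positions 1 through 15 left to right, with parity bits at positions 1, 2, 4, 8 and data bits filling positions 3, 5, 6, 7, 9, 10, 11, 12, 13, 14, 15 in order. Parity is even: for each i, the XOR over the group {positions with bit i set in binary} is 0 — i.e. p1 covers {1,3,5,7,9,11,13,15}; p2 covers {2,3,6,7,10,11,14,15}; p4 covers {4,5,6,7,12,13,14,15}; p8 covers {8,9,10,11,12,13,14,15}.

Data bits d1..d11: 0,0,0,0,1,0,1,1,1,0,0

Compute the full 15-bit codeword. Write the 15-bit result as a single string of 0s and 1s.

Place data at non-parity positions: p1 p2 0 p4 0 0 0 p8 1 0 1 1 1 0 0
p1 (pos 1,3,5,7,9,11,13,15): XOR of data positions = 0⊕0⊕0⊕1⊕1⊕1⊕0 = 1
p2 (pos 2,3,6,7,10,11,14,15): XOR of data positions = 0⊕0⊕0⊕0⊕1⊕0⊕0 = 1
p4 (pos 4,5,6,7,12,13,14,15): XOR of data positions = 0⊕0⊕0⊕1⊕1⊕0⊕0 = 0
p8 (pos 8,9,10,11,12,13,14,15): XOR of data positions = 1⊕0⊕1⊕1⊕1⊕0⊕0 = 0
Codeword: 110000001011100

110000001011100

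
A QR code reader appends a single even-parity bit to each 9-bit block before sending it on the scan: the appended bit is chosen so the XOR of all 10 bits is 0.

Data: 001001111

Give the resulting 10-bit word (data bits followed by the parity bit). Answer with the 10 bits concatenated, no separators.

XOR of the 9 data bits: 0⊕0⊕1⊕0⊕0⊕1⊕1⊕1⊕1 = 1
Parity bit = 1 (so all 10 bits XOR to 0).

0010011111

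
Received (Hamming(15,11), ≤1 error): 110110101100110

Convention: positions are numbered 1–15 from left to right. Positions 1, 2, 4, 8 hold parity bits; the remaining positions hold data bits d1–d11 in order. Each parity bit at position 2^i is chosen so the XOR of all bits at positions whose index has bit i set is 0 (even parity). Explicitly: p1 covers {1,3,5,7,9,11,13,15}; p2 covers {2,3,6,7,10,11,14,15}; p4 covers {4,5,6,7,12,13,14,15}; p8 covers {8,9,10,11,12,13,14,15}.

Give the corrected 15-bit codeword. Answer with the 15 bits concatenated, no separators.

110100101100110

s1 (pos 1,3,5,7,9,11,13,15): 1⊕0⊕1⊕1⊕1⊕0⊕1⊕0 = 1
s2 (pos 2,3,6,7,10,11,14,15): 1⊕0⊕0⊕1⊕1⊕0⊕1⊕0 = 0
s4 (pos 4,5,6,7,12,13,14,15): 1⊕1⊕0⊕1⊕0⊕1⊕1⊕0 = 1
s8 (pos 8,9,10,11,12,13,14,15): 0⊕1⊕1⊕0⊕0⊕1⊕1⊕0 = 0
Syndrome s8…s1 = 0101 → error at position 5.
Flip position 5: 110110101100110 → 110100101100110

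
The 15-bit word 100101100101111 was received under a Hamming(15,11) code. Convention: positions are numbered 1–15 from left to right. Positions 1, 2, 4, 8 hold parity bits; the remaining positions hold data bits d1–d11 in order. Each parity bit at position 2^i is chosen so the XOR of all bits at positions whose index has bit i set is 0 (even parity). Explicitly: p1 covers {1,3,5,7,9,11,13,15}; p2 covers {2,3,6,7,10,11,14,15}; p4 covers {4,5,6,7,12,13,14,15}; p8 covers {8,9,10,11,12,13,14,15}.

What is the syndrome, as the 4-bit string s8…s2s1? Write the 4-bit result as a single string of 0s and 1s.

1110

s1 (pos 1,3,5,7,9,11,13,15): 1⊕0⊕0⊕1⊕0⊕0⊕1⊕1 = 0
s2 (pos 2,3,6,7,10,11,14,15): 0⊕0⊕1⊕1⊕1⊕0⊕1⊕1 = 1
s4 (pos 4,5,6,7,12,13,14,15): 1⊕0⊕1⊕1⊕1⊕1⊕1⊕1 = 1
s8 (pos 8,9,10,11,12,13,14,15): 0⊕0⊕1⊕0⊕1⊕1⊕1⊕1 = 1
Syndrome s8…s1 = 1110 → error at position 14.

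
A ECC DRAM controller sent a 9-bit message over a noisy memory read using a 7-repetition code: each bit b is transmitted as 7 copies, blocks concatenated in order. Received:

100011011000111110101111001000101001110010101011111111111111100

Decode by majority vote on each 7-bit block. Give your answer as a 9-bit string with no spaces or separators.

011101111

Block 1 (1000110): 3 ones → 0
Block 2 (1100011): 4 ones → 1
Block 3 (1110101): 5 ones → 1
Block 4 (1110010): 4 ones → 1
Block 5 (0010100): 2 ones → 0
Block 6 (1110010): 4 ones → 1
Block 7 (1010111): 5 ones → 1
Block 8 (1111111): 7 ones → 1
Block 9 (1111100): 5 ones → 1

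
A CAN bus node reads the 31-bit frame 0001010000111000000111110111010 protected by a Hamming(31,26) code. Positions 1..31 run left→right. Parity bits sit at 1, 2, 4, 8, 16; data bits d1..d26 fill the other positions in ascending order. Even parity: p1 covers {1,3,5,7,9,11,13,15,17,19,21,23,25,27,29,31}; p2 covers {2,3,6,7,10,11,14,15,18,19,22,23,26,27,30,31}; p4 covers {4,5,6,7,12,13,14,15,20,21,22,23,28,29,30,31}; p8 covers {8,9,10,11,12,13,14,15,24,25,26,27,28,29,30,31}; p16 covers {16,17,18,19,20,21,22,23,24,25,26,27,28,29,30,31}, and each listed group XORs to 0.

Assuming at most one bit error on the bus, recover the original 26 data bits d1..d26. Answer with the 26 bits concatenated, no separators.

s1 (pos 1,3,5,7,9,11,13,15,17,19,21,23,25,27,29,31): 0⊕0⊕0⊕0⊕0⊕1⊕1⊕0⊕0⊕0⊕1⊕1⊕0⊕1⊕0⊕0 = 1
s2 (pos 2,3,6,7,10,11,14,15,18,19,22,23,26,27,30,31): 0⊕0⊕1⊕0⊕0⊕1⊕0⊕0⊕0⊕0⊕1⊕1⊕1⊕1⊕1⊕0 = 1
s4 (pos 4,5,6,7,12,13,14,15,20,21,22,23,28,29,30,31): 1⊕0⊕1⊕0⊕1⊕1⊕0⊕0⊕1⊕1⊕1⊕1⊕1⊕0⊕1⊕0 = 0
s8 (pos 8,9,10,11,12,13,14,15,24,25,26,27,28,29,30,31): 0⊕0⊕0⊕1⊕1⊕1⊕0⊕0⊕1⊕0⊕1⊕1⊕1⊕0⊕1⊕0 = 0
s16 (pos 16,17,18,19,20,21,22,23,24,25,26,27,28,29,30,31): 0⊕0⊕0⊕0⊕1⊕1⊕1⊕1⊕1⊕0⊕1⊕1⊕1⊕0⊕1⊕0 = 1
Syndrome s16…s1 = 10011 → error at position 19.
Flip position 19: 0001010000111000000111110111010 → 0001010000111000001111110111010
Read data bits from positions 3,5,6,7,9,10,11,12,13,14,15,17,18,19,20,21,22,23,24,25,26,27,28,29,30,31: 00100011100001111110111010

00100011100001111110111010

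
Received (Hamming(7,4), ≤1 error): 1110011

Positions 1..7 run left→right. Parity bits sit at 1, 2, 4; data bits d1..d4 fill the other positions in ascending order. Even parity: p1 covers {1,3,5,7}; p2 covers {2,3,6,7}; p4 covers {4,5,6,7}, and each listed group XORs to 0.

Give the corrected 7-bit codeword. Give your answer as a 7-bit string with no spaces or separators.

0110011

s1 (pos 1,3,5,7): 1⊕1⊕0⊕1 = 1
s2 (pos 2,3,6,7): 1⊕1⊕1⊕1 = 0
s4 (pos 4,5,6,7): 0⊕0⊕1⊕1 = 0
Syndrome s4…s1 = 001 → error at position 1.
Flip position 1: 1110011 → 0110011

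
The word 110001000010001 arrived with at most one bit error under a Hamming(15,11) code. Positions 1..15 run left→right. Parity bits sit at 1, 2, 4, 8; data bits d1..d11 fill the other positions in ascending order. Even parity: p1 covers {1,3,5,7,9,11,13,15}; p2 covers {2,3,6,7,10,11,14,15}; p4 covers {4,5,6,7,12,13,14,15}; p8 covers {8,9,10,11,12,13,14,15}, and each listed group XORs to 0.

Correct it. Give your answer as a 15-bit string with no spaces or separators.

s1 (pos 1,3,5,7,9,11,13,15): 1⊕0⊕0⊕0⊕0⊕1⊕0⊕1 = 1
s2 (pos 2,3,6,7,10,11,14,15): 1⊕0⊕1⊕0⊕0⊕1⊕0⊕1 = 0
s4 (pos 4,5,6,7,12,13,14,15): 0⊕0⊕1⊕0⊕0⊕0⊕0⊕1 = 0
s8 (pos 8,9,10,11,12,13,14,15): 0⊕0⊕0⊕1⊕0⊕0⊕0⊕1 = 0
Syndrome s8…s1 = 0001 → error at position 1.
Flip position 1: 110001000010001 → 010001000010001

010001000010001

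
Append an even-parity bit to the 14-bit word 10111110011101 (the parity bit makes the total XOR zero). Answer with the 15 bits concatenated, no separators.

XOR of the 14 data bits: 1⊕0⊕1⊕1⊕1⊕1⊕1⊕0⊕0⊕1⊕1⊕1⊕0⊕1 = 0
Parity bit = 0 (so all 15 bits XOR to 0).

101111100111010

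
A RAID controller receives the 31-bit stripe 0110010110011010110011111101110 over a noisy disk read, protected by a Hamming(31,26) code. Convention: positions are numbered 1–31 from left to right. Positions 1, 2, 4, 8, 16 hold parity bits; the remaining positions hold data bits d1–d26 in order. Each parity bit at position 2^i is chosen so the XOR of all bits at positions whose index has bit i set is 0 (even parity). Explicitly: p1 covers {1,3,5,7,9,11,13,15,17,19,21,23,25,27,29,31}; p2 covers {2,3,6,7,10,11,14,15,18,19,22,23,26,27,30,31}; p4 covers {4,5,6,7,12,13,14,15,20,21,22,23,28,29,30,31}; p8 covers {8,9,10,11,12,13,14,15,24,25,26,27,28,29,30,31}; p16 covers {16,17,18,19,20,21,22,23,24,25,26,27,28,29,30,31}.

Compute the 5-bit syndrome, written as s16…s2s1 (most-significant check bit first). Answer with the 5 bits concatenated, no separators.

11011

s1 (pos 1,3,5,7,9,11,13,15,17,19,21,23,25,27,29,31): 0⊕1⊕0⊕0⊕1⊕0⊕1⊕1⊕1⊕0⊕1⊕1⊕1⊕0⊕1⊕0 = 1
s2 (pos 2,3,6,7,10,11,14,15,18,19,22,23,26,27,30,31): 1⊕1⊕1⊕0⊕0⊕0⊕0⊕1⊕1⊕0⊕1⊕1⊕1⊕0⊕1⊕0 = 1
s4 (pos 4,5,6,7,12,13,14,15,20,21,22,23,28,29,30,31): 0⊕0⊕1⊕0⊕1⊕1⊕0⊕1⊕0⊕1⊕1⊕1⊕1⊕1⊕1⊕0 = 0
s8 (pos 8,9,10,11,12,13,14,15,24,25,26,27,28,29,30,31): 1⊕1⊕0⊕0⊕1⊕1⊕0⊕1⊕1⊕1⊕1⊕0⊕1⊕1⊕1⊕0 = 1
s16 (pos 16,17,18,19,20,21,22,23,24,25,26,27,28,29,30,31): 0⊕1⊕1⊕0⊕0⊕1⊕1⊕1⊕1⊕1⊕1⊕0⊕1⊕1⊕1⊕0 = 1
Syndrome s16…s1 = 11011 → error at position 27.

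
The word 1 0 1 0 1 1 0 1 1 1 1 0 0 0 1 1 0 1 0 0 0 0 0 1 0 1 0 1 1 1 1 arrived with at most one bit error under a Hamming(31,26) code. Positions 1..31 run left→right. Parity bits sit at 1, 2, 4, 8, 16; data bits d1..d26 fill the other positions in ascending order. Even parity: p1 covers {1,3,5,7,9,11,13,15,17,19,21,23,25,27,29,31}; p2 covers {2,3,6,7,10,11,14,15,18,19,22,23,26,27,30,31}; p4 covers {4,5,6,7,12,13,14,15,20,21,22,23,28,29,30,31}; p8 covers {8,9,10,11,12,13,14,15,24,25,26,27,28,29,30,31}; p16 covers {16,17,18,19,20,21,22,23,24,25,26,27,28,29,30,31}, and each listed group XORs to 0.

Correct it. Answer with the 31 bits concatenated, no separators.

1010110111100111010000010101111

s1 (pos 1,3,5,7,9,11,13,15,17,19,21,23,25,27,29,31): 1⊕1⊕1⊕0⊕1⊕1⊕0⊕1⊕0⊕0⊕0⊕0⊕0⊕0⊕1⊕1 = 0
s2 (pos 2,3,6,7,10,11,14,15,18,19,22,23,26,27,30,31): 0⊕1⊕1⊕0⊕1⊕1⊕0⊕1⊕1⊕0⊕0⊕0⊕1⊕0⊕1⊕1 = 1
s4 (pos 4,5,6,7,12,13,14,15,20,21,22,23,28,29,30,31): 0⊕1⊕1⊕0⊕0⊕0⊕0⊕1⊕0⊕0⊕0⊕0⊕1⊕1⊕1⊕1 = 1
s8 (pos 8,9,10,11,12,13,14,15,24,25,26,27,28,29,30,31): 1⊕1⊕1⊕1⊕0⊕0⊕0⊕1⊕1⊕0⊕1⊕0⊕1⊕1⊕1⊕1 = 1
s16 (pos 16,17,18,19,20,21,22,23,24,25,26,27,28,29,30,31): 1⊕0⊕1⊕0⊕0⊕0⊕0⊕0⊕1⊕0⊕1⊕0⊕1⊕1⊕1⊕1 = 0
Syndrome s16…s1 = 01110 → error at position 14.
Flip position 14: 1010110111100011010000010101111 → 1010110111100111010000010101111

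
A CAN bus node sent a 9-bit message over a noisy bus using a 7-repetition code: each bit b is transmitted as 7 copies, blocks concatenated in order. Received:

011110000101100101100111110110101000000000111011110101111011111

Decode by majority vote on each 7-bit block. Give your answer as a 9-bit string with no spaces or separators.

100100111

Block 1 (0111100): 4 ones → 1
Block 2 (0010110): 3 ones → 0
Block 3 (0101100): 3 ones → 0
Block 4 (1111101): 6 ones → 1
Block 5 (1010100): 3 ones → 0
Block 6 (0000000): 0 ones → 0
Block 7 (1110111): 6 ones → 1
Block 8 (1010111): 5 ones → 1
Block 9 (1011111): 6 ones → 1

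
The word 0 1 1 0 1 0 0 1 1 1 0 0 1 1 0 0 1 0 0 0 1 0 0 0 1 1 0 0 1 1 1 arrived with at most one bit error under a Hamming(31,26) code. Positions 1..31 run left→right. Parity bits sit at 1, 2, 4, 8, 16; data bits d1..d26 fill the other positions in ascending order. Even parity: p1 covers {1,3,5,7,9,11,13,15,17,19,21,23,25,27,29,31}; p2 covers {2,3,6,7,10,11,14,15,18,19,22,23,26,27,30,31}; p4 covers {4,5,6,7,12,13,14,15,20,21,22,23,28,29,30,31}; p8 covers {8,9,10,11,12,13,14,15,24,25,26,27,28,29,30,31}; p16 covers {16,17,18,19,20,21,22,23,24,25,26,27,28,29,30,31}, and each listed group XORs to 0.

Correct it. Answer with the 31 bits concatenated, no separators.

0110100111001100100010101100111

s1 (pos 1,3,5,7,9,11,13,15,17,19,21,23,25,27,29,31): 0⊕1⊕1⊕0⊕1⊕0⊕1⊕0⊕1⊕0⊕1⊕0⊕1⊕0⊕1⊕1 = 1
s2 (pos 2,3,6,7,10,11,14,15,18,19,22,23,26,27,30,31): 1⊕1⊕0⊕0⊕1⊕0⊕1⊕0⊕0⊕0⊕0⊕0⊕1⊕0⊕1⊕1 = 1
s4 (pos 4,5,6,7,12,13,14,15,20,21,22,23,28,29,30,31): 0⊕1⊕0⊕0⊕0⊕1⊕1⊕0⊕0⊕1⊕0⊕0⊕0⊕1⊕1⊕1 = 1
s8 (pos 8,9,10,11,12,13,14,15,24,25,26,27,28,29,30,31): 1⊕1⊕1⊕0⊕0⊕1⊕1⊕0⊕0⊕1⊕1⊕0⊕0⊕1⊕1⊕1 = 0
s16 (pos 16,17,18,19,20,21,22,23,24,25,26,27,28,29,30,31): 0⊕1⊕0⊕0⊕0⊕1⊕0⊕0⊕0⊕1⊕1⊕0⊕0⊕1⊕1⊕1 = 1
Syndrome s16…s1 = 10111 → error at position 23.
Flip position 23: 0110100111001100100010001100111 → 0110100111001100100010101100111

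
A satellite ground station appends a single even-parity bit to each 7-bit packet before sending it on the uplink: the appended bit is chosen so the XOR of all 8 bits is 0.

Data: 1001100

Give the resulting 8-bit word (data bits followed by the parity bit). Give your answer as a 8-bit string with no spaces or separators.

10011001

XOR of the 7 data bits: 1⊕0⊕0⊕1⊕1⊕0⊕0 = 1
Parity bit = 1 (so all 8 bits XOR to 0).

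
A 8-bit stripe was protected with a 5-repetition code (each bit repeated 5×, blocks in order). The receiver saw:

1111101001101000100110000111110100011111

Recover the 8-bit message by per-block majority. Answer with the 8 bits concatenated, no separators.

10000101

Block 1 (11111): 5 ones → 1
Block 2 (01001): 2 ones → 0
Block 3 (10100): 2 ones → 0
Block 4 (01001): 2 ones → 0
Block 5 (10000): 1 one → 0
Block 6 (11111): 5 ones → 1
Block 7 (01000): 1 one → 0
Block 8 (11111): 5 ones → 1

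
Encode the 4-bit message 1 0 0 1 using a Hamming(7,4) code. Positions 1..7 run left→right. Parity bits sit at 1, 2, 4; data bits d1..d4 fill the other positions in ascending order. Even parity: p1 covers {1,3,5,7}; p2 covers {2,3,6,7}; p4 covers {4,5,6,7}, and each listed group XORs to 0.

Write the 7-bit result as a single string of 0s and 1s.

Place data at non-parity positions: p1 p2 1 p4 0 0 1
p1 (pos 1,3,5,7): XOR of data positions = 1⊕0⊕1 = 0
p2 (pos 2,3,6,7): XOR of data positions = 1⊕0⊕1 = 0
p4 (pos 4,5,6,7): XOR of data positions = 0⊕0⊕1 = 1
Codeword: 0011001

0011001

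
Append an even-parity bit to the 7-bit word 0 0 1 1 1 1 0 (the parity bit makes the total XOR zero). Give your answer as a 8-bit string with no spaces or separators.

00111100

XOR of the 7 data bits: 0⊕0⊕1⊕1⊕1⊕1⊕0 = 0
Parity bit = 0 (so all 8 bits XOR to 0).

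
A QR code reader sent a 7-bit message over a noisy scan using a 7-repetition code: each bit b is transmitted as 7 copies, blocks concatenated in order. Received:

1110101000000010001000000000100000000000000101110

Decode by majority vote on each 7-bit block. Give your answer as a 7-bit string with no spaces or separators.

Block 1 (1110101): 5 ones → 1
Block 2 (0000000): 0 ones → 0
Block 3 (1000100): 2 ones → 0
Block 4 (0000000): 0 ones → 0
Block 5 (1000000): 1 one → 0
Block 6 (0000000): 0 ones → 0
Block 7 (0101110): 4 ones → 1

1000001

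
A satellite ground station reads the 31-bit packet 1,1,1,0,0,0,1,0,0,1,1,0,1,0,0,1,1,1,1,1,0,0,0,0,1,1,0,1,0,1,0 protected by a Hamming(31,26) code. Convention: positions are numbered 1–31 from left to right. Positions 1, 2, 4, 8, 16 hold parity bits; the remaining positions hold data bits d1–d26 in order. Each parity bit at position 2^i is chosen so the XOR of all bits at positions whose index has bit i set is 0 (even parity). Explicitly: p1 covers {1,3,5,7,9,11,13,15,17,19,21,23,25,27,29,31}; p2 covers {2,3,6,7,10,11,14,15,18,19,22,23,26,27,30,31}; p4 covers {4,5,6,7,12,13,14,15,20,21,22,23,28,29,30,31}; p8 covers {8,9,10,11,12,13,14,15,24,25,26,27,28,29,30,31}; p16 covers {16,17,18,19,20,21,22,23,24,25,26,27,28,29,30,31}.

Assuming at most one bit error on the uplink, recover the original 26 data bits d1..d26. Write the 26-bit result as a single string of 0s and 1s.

s1 (pos 1,3,5,7,9,11,13,15,17,19,21,23,25,27,29,31): 1⊕1⊕0⊕1⊕0⊕1⊕1⊕0⊕1⊕1⊕0⊕0⊕1⊕0⊕0⊕0 = 0
s2 (pos 2,3,6,7,10,11,14,15,18,19,22,23,26,27,30,31): 1⊕1⊕0⊕1⊕1⊕1⊕0⊕0⊕1⊕1⊕0⊕0⊕1⊕0⊕1⊕0 = 1
s4 (pos 4,5,6,7,12,13,14,15,20,21,22,23,28,29,30,31): 0⊕0⊕0⊕1⊕0⊕1⊕0⊕0⊕1⊕0⊕0⊕0⊕1⊕0⊕1⊕0 = 1
s8 (pos 8,9,10,11,12,13,14,15,24,25,26,27,28,29,30,31): 0⊕0⊕1⊕1⊕0⊕1⊕0⊕0⊕0⊕1⊕1⊕0⊕1⊕0⊕1⊕0 = 1
s16 (pos 16,17,18,19,20,21,22,23,24,25,26,27,28,29,30,31): 1⊕1⊕1⊕1⊕1⊕0⊕0⊕0⊕0⊕1⊕1⊕0⊕1⊕0⊕1⊕0 = 1
Syndrome s16…s1 = 11110 → error at position 30.
Flip position 30: 1110001001101001111100001101010 → 1110001001101001111100001101000
Read data bits from positions 3,5,6,7,9,10,11,12,13,14,15,17,18,19,20,21,22,23,24,25,26,27,28,29,30,31: 10010110100111100001101000

10010110100111100001101000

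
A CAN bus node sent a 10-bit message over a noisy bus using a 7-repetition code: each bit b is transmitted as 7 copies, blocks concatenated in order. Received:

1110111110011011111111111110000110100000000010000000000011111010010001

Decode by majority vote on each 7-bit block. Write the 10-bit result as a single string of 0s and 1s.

Block 1 (1110111): 6 ones → 1
Block 2 (1100110): 4 ones → 1
Block 3 (1111111): 7 ones → 1
Block 4 (1111110): 6 ones → 1
Block 5 (0001101): 3 ones → 0
Block 6 (0000000): 0 ones → 0
Block 7 (0010000): 1 one → 0
Block 8 (0000000): 0 ones → 0
Block 9 (1111101): 6 ones → 1
Block 10 (0010001): 2 ones → 0

1111000010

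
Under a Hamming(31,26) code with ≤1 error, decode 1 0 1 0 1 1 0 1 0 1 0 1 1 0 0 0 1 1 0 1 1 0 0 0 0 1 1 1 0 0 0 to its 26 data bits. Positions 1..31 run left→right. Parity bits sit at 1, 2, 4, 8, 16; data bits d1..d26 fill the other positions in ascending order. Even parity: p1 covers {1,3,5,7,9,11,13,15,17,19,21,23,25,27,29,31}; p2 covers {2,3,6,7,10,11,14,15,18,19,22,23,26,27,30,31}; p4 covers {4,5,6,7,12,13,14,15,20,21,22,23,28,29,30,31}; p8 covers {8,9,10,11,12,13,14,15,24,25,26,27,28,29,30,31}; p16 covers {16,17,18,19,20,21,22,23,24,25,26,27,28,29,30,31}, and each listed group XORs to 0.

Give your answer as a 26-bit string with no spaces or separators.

s1 (pos 1,3,5,7,9,11,13,15,17,19,21,23,25,27,29,31): 1⊕1⊕1⊕0⊕0⊕0⊕1⊕0⊕1⊕0⊕1⊕0⊕0⊕1⊕0⊕0 = 1
s2 (pos 2,3,6,7,10,11,14,15,18,19,22,23,26,27,30,31): 0⊕1⊕1⊕0⊕1⊕0⊕0⊕0⊕1⊕0⊕0⊕0⊕1⊕1⊕0⊕0 = 0
s4 (pos 4,5,6,7,12,13,14,15,20,21,22,23,28,29,30,31): 0⊕1⊕1⊕0⊕1⊕1⊕0⊕0⊕1⊕1⊕0⊕0⊕1⊕0⊕0⊕0 = 1
s8 (pos 8,9,10,11,12,13,14,15,24,25,26,27,28,29,30,31): 1⊕0⊕1⊕0⊕1⊕1⊕0⊕0⊕0⊕0⊕1⊕1⊕1⊕0⊕0⊕0 = 1
s16 (pos 16,17,18,19,20,21,22,23,24,25,26,27,28,29,30,31): 0⊕1⊕1⊕0⊕1⊕1⊕0⊕0⊕0⊕0⊕1⊕1⊕1⊕0⊕0⊕0 = 1
Syndrome s16…s1 = 11101 → error at position 29.
Flip position 29: 1010110101011000110110000111000 → 1010110101011000110110000111100
Read data bits from positions 3,5,6,7,9,10,11,12,13,14,15,17,18,19,20,21,22,23,24,25,26,27,28,29,30,31: 11100101100110110000111100

11100101100110110000111100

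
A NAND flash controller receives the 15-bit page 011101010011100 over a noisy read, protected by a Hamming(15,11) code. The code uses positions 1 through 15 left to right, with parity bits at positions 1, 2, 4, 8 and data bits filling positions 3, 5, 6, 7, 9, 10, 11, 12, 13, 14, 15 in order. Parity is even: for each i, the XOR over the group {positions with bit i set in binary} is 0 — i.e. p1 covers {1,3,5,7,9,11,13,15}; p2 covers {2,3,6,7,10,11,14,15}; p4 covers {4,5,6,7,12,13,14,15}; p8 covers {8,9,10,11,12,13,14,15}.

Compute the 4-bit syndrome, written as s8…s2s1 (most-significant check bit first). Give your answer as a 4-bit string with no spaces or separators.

0001

s1 (pos 1,3,5,7,9,11,13,15): 0⊕1⊕0⊕0⊕0⊕1⊕1⊕0 = 1
s2 (pos 2,3,6,7,10,11,14,15): 1⊕1⊕1⊕0⊕0⊕1⊕0⊕0 = 0
s4 (pos 4,5,6,7,12,13,14,15): 1⊕0⊕1⊕0⊕1⊕1⊕0⊕0 = 0
s8 (pos 8,9,10,11,12,13,14,15): 1⊕0⊕0⊕1⊕1⊕1⊕0⊕0 = 0
Syndrome s8…s1 = 0001 → error at position 1.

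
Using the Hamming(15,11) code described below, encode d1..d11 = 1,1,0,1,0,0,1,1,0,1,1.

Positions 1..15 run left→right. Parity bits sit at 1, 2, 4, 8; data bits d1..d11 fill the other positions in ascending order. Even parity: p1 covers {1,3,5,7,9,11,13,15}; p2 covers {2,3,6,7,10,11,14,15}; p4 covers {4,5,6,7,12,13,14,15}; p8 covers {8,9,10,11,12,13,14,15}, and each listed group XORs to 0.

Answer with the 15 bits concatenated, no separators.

Place data at non-parity positions: p1 p2 1 p4 1 0 1 p8 0 0 1 1 0 1 1
p1 (pos 1,3,5,7,9,11,13,15): XOR of data positions = 1⊕1⊕1⊕0⊕1⊕0⊕1 = 1
p2 (pos 2,3,6,7,10,11,14,15): XOR of data positions = 1⊕0⊕1⊕0⊕1⊕1⊕1 = 1
p4 (pos 4,5,6,7,12,13,14,15): XOR of data positions = 1⊕0⊕1⊕1⊕0⊕1⊕1 = 1
p8 (pos 8,9,10,11,12,13,14,15): XOR of data positions = 0⊕0⊕1⊕1⊕0⊕1⊕1 = 0
Codeword: 111110100011011

111110100011011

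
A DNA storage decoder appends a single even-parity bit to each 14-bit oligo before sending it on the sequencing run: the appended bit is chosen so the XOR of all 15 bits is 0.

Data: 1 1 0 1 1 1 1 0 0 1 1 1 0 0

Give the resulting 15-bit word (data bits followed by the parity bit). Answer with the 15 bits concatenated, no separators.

XOR of the 14 data bits: 1⊕1⊕0⊕1⊕1⊕1⊕1⊕0⊕0⊕1⊕1⊕1⊕0⊕0 = 1
Parity bit = 1 (so all 15 bits XOR to 0).

110111100111001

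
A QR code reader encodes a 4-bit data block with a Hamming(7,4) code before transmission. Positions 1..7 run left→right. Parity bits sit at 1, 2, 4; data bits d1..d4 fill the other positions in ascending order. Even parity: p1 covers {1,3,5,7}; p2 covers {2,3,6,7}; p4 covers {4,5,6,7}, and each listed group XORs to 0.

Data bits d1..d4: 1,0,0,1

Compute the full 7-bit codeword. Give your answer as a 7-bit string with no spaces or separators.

0011001

Place data at non-parity positions: p1 p2 1 p4 0 0 1
p1 (pos 1,3,5,7): XOR of data positions = 1⊕0⊕1 = 0
p2 (pos 2,3,6,7): XOR of data positions = 1⊕0⊕1 = 0
p4 (pos 4,5,6,7): XOR of data positions = 0⊕0⊕1 = 1
Codeword: 0011001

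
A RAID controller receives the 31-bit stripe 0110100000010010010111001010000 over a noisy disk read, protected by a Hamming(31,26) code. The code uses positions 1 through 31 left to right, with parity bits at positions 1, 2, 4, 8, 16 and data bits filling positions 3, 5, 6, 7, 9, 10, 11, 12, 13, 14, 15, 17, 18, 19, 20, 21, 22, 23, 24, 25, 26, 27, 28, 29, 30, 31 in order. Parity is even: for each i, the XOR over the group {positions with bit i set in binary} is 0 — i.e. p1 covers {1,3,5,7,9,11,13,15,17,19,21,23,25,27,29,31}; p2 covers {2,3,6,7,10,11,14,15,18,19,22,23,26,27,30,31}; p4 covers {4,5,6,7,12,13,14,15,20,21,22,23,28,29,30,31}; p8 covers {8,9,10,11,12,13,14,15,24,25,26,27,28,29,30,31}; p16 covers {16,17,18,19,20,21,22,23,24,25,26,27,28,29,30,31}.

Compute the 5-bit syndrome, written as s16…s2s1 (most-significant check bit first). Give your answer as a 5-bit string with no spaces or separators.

s1 (pos 1,3,5,7,9,11,13,15,17,19,21,23,25,27,29,31): 0⊕1⊕1⊕0⊕0⊕0⊕0⊕1⊕0⊕0⊕1⊕0⊕1⊕1⊕0⊕0 = 0
s2 (pos 2,3,6,7,10,11,14,15,18,19,22,23,26,27,30,31): 1⊕1⊕0⊕0⊕0⊕0⊕0⊕1⊕1⊕0⊕1⊕0⊕0⊕1⊕0⊕0 = 0
s4 (pos 4,5,6,7,12,13,14,15,20,21,22,23,28,29,30,31): 0⊕1⊕0⊕0⊕1⊕0⊕0⊕1⊕1⊕1⊕1⊕0⊕0⊕0⊕0⊕0 = 0
s8 (pos 8,9,10,11,12,13,14,15,24,25,26,27,28,29,30,31): 0⊕0⊕0⊕0⊕1⊕0⊕0⊕1⊕0⊕1⊕0⊕1⊕0⊕0⊕0⊕0 = 0
s16 (pos 16,17,18,19,20,21,22,23,24,25,26,27,28,29,30,31): 0⊕0⊕1⊕0⊕1⊕1⊕1⊕0⊕0⊕1⊕0⊕1⊕0⊕0⊕0⊕0 = 0
Syndrome s16…s1 = 00000 → no error.

00000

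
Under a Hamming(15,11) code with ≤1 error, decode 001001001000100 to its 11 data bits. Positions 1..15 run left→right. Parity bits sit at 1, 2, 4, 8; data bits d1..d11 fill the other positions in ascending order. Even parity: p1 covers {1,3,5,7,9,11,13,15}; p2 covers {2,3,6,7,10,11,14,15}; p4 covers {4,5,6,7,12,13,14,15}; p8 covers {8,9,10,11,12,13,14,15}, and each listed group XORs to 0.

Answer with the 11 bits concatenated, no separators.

10101000100

s1 (pos 1,3,5,7,9,11,13,15): 0⊕1⊕0⊕0⊕1⊕0⊕1⊕0 = 1
s2 (pos 2,3,6,7,10,11,14,15): 0⊕1⊕1⊕0⊕0⊕0⊕0⊕0 = 0
s4 (pos 4,5,6,7,12,13,14,15): 0⊕0⊕1⊕0⊕0⊕1⊕0⊕0 = 0
s8 (pos 8,9,10,11,12,13,14,15): 0⊕1⊕0⊕0⊕0⊕1⊕0⊕0 = 0
Syndrome s8…s1 = 0001 → error at position 1.
Flip position 1: 001001001000100 → 101001001000100
Read data bits from positions 3,5,6,7,9,10,11,12,13,14,15: 10101000100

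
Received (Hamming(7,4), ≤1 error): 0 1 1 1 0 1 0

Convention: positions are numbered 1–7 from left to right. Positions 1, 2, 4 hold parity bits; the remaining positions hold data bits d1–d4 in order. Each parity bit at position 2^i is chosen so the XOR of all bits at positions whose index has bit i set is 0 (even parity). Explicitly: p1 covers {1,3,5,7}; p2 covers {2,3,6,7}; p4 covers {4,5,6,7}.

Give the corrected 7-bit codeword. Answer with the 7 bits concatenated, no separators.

0101010

s1 (pos 1,3,5,7): 0⊕1⊕0⊕0 = 1
s2 (pos 2,3,6,7): 1⊕1⊕1⊕0 = 1
s4 (pos 4,5,6,7): 1⊕0⊕1⊕0 = 0
Syndrome s4…s1 = 011 → error at position 3.
Flip position 3: 0111010 → 0101010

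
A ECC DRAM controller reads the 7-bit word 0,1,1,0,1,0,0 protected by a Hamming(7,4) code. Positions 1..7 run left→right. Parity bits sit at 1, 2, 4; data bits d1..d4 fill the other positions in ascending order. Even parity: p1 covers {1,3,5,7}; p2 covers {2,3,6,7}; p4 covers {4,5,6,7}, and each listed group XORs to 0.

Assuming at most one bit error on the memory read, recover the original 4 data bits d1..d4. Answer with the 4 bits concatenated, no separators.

1100

s1 (pos 1,3,5,7): 0⊕1⊕1⊕0 = 0
s2 (pos 2,3,6,7): 1⊕1⊕0⊕0 = 0
s4 (pos 4,5,6,7): 0⊕1⊕0⊕0 = 1
Syndrome s4…s1 = 100 → error at position 4.
Flip position 4: 0110100 → 0111100
Read data bits from positions 3,5,6,7: 1100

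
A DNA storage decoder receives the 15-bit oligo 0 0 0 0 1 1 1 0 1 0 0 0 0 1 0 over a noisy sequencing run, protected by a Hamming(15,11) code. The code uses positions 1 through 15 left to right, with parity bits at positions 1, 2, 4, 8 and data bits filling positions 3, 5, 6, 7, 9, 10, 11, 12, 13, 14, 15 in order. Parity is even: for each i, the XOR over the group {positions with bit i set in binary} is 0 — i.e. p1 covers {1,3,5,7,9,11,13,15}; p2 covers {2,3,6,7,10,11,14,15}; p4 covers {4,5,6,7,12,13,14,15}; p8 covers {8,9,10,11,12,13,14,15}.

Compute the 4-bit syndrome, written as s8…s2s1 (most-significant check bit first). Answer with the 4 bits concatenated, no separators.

s1 (pos 1,3,5,7,9,11,13,15): 0⊕0⊕1⊕1⊕1⊕0⊕0⊕0 = 1
s2 (pos 2,3,6,7,10,11,14,15): 0⊕0⊕1⊕1⊕0⊕0⊕1⊕0 = 1
s4 (pos 4,5,6,7,12,13,14,15): 0⊕1⊕1⊕1⊕0⊕0⊕1⊕0 = 0
s8 (pos 8,9,10,11,12,13,14,15): 0⊕1⊕0⊕0⊕0⊕0⊕1⊕0 = 0
Syndrome s8…s1 = 0011 → error at position 3.

0011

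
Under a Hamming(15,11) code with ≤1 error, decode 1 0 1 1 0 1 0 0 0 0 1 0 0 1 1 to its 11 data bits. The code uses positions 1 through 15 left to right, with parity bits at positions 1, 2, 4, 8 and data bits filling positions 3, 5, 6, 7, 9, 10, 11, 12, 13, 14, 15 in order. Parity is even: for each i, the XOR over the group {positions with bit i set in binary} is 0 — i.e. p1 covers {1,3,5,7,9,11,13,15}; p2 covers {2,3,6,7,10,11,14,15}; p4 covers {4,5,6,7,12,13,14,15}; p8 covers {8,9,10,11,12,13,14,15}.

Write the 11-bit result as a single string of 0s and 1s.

10100110011

s1 (pos 1,3,5,7,9,11,13,15): 1⊕1⊕0⊕0⊕0⊕1⊕0⊕1 = 0
s2 (pos 2,3,6,7,10,11,14,15): 0⊕1⊕1⊕0⊕0⊕1⊕1⊕1 = 1
s4 (pos 4,5,6,7,12,13,14,15): 1⊕0⊕1⊕0⊕0⊕0⊕1⊕1 = 0
s8 (pos 8,9,10,11,12,13,14,15): 0⊕0⊕0⊕1⊕0⊕0⊕1⊕1 = 1
Syndrome s8…s1 = 1010 → error at position 10.
Flip position 10: 101101000010011 → 101101000110011
Read data bits from positions 3,5,6,7,9,10,11,12,13,14,15: 10100110011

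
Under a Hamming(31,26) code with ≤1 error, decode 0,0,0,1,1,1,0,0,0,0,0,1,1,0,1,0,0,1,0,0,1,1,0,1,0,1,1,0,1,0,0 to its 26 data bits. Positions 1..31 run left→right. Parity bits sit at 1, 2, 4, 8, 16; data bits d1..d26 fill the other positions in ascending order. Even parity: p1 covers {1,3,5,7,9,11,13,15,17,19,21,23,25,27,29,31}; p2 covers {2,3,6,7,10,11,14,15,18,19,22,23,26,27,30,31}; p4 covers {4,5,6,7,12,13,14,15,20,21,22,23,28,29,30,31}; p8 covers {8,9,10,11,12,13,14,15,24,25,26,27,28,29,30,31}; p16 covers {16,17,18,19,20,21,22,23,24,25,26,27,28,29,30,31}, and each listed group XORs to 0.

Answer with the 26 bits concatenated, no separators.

s1 (pos 1,3,5,7,9,11,13,15,17,19,21,23,25,27,29,31): 0⊕0⊕1⊕0⊕0⊕0⊕1⊕1⊕0⊕0⊕1⊕0⊕0⊕1⊕1⊕0 = 0
s2 (pos 2,3,6,7,10,11,14,15,18,19,22,23,26,27,30,31): 0⊕0⊕1⊕0⊕0⊕0⊕0⊕1⊕1⊕0⊕1⊕0⊕1⊕1⊕0⊕0 = 0
s4 (pos 4,5,6,7,12,13,14,15,20,21,22,23,28,29,30,31): 1⊕1⊕1⊕0⊕1⊕1⊕0⊕1⊕0⊕1⊕1⊕0⊕0⊕1⊕0⊕0 = 1
s8 (pos 8,9,10,11,12,13,14,15,24,25,26,27,28,29,30,31): 0⊕0⊕0⊕0⊕1⊕1⊕0⊕1⊕1⊕0⊕1⊕1⊕0⊕1⊕0⊕0 = 1
s16 (pos 16,17,18,19,20,21,22,23,24,25,26,27,28,29,30,31): 0⊕0⊕1⊕0⊕0⊕1⊕1⊕0⊕1⊕0⊕1⊕1⊕0⊕1⊕0⊕0 = 1
Syndrome s16…s1 = 11100 → error at position 28.
Flip position 28: 0001110000011010010011010110100 → 0001110000011010010011010111100
Read data bits from positions 3,5,6,7,9,10,11,12,13,14,15,17,18,19,20,21,22,23,24,25,26,27,28,29,30,31: 01100001101010011010111100

01100001101010011010111100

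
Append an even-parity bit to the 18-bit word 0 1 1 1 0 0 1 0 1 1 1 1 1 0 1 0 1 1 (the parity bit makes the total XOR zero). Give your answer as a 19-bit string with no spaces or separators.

0111001011111010110

XOR of the 18 data bits: 0⊕1⊕1⊕1⊕0⊕0⊕1⊕0⊕1⊕1⊕1⊕1⊕1⊕0⊕1⊕0⊕1⊕1 = 0
Parity bit = 0 (so all 19 bits XOR to 0).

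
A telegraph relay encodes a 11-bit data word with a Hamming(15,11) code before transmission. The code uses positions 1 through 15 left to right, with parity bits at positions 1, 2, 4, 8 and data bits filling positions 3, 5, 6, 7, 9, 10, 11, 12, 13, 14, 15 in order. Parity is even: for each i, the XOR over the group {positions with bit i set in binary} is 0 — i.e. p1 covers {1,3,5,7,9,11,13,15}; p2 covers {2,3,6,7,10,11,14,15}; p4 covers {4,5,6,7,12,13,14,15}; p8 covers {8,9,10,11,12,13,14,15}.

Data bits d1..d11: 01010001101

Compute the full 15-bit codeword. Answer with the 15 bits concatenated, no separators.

000110110001101

Place data at non-parity positions: p1 p2 0 p4 1 0 1 p8 0 0 0 1 1 0 1
p1 (pos 1,3,5,7,9,11,13,15): XOR of data positions = 0⊕1⊕1⊕0⊕0⊕1⊕1 = 0
p2 (pos 2,3,6,7,10,11,14,15): XOR of data positions = 0⊕0⊕1⊕0⊕0⊕0⊕1 = 0
p4 (pos 4,5,6,7,12,13,14,15): XOR of data positions = 1⊕0⊕1⊕1⊕1⊕0⊕1 = 1
p8 (pos 8,9,10,11,12,13,14,15): XOR of data positions = 0⊕0⊕0⊕1⊕1⊕0⊕1 = 1
Codeword: 000110110001101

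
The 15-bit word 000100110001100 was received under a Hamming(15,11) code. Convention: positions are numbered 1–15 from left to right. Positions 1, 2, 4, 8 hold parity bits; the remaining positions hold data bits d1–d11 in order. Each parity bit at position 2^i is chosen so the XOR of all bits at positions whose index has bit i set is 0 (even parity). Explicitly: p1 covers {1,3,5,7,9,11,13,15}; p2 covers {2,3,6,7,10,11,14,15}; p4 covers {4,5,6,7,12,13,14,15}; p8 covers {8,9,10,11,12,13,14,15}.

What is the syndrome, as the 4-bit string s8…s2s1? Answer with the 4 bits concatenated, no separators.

s1 (pos 1,3,5,7,9,11,13,15): 0⊕0⊕0⊕1⊕0⊕0⊕1⊕0 = 0
s2 (pos 2,3,6,7,10,11,14,15): 0⊕0⊕0⊕1⊕0⊕0⊕0⊕0 = 1
s4 (pos 4,5,6,7,12,13,14,15): 1⊕0⊕0⊕1⊕1⊕1⊕0⊕0 = 0
s8 (pos 8,9,10,11,12,13,14,15): 1⊕0⊕0⊕0⊕1⊕1⊕0⊕0 = 1
Syndrome s8…s1 = 1010 → error at position 10.

1010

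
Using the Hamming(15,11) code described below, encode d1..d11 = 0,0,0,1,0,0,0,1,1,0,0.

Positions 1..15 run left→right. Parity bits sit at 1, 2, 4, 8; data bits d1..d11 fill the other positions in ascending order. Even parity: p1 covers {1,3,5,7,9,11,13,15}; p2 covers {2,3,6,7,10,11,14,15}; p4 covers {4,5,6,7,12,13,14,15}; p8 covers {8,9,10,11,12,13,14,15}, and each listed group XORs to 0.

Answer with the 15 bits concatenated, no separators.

Place data at non-parity positions: p1 p2 0 p4 0 0 1 p8 0 0 0 1 1 0 0
p1 (pos 1,3,5,7,9,11,13,15): XOR of data positions = 0⊕0⊕1⊕0⊕0⊕1⊕0 = 0
p2 (pos 2,3,6,7,10,11,14,15): XOR of data positions = 0⊕0⊕1⊕0⊕0⊕0⊕0 = 1
p4 (pos 4,5,6,7,12,13,14,15): XOR of data positions = 0⊕0⊕1⊕1⊕1⊕0⊕0 = 1
p8 (pos 8,9,10,11,12,13,14,15): XOR of data positions = 0⊕0⊕0⊕1⊕1⊕0⊕0 = 0
Codeword: 010100100001100

010100100001100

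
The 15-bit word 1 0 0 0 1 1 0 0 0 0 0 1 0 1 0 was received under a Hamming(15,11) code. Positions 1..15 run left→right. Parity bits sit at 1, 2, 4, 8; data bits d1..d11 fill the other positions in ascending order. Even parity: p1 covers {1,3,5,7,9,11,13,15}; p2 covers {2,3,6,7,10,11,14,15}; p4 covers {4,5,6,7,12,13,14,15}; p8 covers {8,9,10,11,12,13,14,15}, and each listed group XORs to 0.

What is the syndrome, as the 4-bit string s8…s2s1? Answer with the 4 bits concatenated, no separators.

0000

s1 (pos 1,3,5,7,9,11,13,15): 1⊕0⊕1⊕0⊕0⊕0⊕0⊕0 = 0
s2 (pos 2,3,6,7,10,11,14,15): 0⊕0⊕1⊕0⊕0⊕0⊕1⊕0 = 0
s4 (pos 4,5,6,7,12,13,14,15): 0⊕1⊕1⊕0⊕1⊕0⊕1⊕0 = 0
s8 (pos 8,9,10,11,12,13,14,15): 0⊕0⊕0⊕0⊕1⊕0⊕1⊕0 = 0
Syndrome s8…s1 = 0000 → no error.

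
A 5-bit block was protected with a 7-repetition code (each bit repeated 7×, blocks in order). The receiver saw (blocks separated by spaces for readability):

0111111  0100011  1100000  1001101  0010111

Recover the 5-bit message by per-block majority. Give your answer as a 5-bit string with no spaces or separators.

10011

Block 1 (0111111): 6 ones → 1
Block 2 (0100011): 3 ones → 0
Block 3 (1100000): 2 ones → 0
Block 4 (1001101): 4 ones → 1
Block 5 (0010111): 4 ones → 1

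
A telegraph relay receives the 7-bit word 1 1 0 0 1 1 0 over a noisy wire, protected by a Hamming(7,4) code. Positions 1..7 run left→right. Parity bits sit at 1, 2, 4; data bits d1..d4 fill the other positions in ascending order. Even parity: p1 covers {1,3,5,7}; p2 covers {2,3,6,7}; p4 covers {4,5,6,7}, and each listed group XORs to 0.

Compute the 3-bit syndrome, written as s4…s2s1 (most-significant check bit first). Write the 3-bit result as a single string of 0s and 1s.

s1 (pos 1,3,5,7): 1⊕0⊕1⊕0 = 0
s2 (pos 2,3,6,7): 1⊕0⊕1⊕0 = 0
s4 (pos 4,5,6,7): 0⊕1⊕1⊕0 = 0
Syndrome s4…s1 = 000 → no error.

000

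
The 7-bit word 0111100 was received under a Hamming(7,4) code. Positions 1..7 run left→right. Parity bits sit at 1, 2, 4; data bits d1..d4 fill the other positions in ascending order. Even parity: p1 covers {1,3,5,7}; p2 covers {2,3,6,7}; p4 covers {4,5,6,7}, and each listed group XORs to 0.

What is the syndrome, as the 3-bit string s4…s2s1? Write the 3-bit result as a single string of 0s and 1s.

000

s1 (pos 1,3,5,7): 0⊕1⊕1⊕0 = 0
s2 (pos 2,3,6,7): 1⊕1⊕0⊕0 = 0
s4 (pos 4,5,6,7): 1⊕1⊕0⊕0 = 0
Syndrome s4…s1 = 000 → no error.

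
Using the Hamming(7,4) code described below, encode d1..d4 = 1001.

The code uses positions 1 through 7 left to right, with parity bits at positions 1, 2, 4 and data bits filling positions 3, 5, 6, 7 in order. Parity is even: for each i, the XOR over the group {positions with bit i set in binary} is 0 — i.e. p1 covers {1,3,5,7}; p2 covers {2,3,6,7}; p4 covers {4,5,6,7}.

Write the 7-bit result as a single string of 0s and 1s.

Place data at non-parity positions: p1 p2 1 p4 0 0 1
p1 (pos 1,3,5,7): XOR of data positions = 1⊕0⊕1 = 0
p2 (pos 2,3,6,7): XOR of data positions = 1⊕0⊕1 = 0
p4 (pos 4,5,6,7): XOR of data positions = 0⊕0⊕1 = 1
Codeword: 0011001

0011001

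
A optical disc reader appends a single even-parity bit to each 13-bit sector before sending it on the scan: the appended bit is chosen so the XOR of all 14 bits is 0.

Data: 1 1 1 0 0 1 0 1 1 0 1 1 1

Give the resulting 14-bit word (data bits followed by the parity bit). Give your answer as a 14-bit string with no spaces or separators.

11100101101111

XOR of the 13 data bits: 1⊕1⊕1⊕0⊕0⊕1⊕0⊕1⊕1⊕0⊕1⊕1⊕1 = 1
Parity bit = 1 (so all 14 bits XOR to 0).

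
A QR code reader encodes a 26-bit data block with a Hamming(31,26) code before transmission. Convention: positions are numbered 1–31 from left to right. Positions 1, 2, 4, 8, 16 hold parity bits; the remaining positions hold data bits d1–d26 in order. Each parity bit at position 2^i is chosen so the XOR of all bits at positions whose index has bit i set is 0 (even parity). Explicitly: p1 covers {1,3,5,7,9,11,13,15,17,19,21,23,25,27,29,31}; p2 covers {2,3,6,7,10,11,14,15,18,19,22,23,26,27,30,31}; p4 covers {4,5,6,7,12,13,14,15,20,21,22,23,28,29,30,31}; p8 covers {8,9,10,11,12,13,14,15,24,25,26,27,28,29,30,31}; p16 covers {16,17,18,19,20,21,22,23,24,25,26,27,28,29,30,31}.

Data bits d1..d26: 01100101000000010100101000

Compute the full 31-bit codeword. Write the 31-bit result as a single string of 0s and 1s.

Place data at non-parity positions: p1 p2 0 p4 1 1 0 p8 0 1 0 1 0 0 0 p16 0 0 0 0 1 0 1 0 0 1 0 1 0 0 0
p1 (pos 1,3,5,7,9,11,13,15,17,19,21,23,25,27,29,31): XOR of data positions = 0⊕1⊕0⊕0⊕0⊕0⊕0⊕0⊕0⊕1⊕1⊕0⊕0⊕0⊕0 = 1
p2 (pos 2,3,6,7,10,11,14,15,18,19,22,23,26,27,30,31): XOR of data positions = 0⊕1⊕0⊕1⊕0⊕0⊕0⊕0⊕0⊕0⊕1⊕1⊕0⊕0⊕0 = 0
p4 (pos 4,5,6,7,12,13,14,15,20,21,22,23,28,29,30,31): XOR of data positions = 1⊕1⊕0⊕1⊕0⊕0⊕0⊕0⊕1⊕0⊕1⊕1⊕0⊕0⊕0 = 0
p8 (pos 8,9,10,11,12,13,14,15,24,25,26,27,28,29,30,31): XOR of data positions = 0⊕1⊕0⊕1⊕0⊕0⊕0⊕0⊕0⊕1⊕0⊕1⊕0⊕0⊕0 = 0
p16 (pos 16,17,18,19,20,21,22,23,24,25,26,27,28,29,30,31): XOR of data positions = 0⊕0⊕0⊕0⊕1⊕0⊕1⊕0⊕0⊕1⊕0⊕1⊕0⊕0⊕0 = 0
Codeword: 1000110001010000000010100101000

1000110001010000000010100101000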